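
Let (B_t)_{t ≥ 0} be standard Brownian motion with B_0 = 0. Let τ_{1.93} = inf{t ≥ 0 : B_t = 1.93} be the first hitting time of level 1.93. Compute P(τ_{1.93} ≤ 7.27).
P(τ_{1.93} ≤ 7.27) = 2(1 − Φ(1.93/√7.27)) = 2(1 − Φ(0.7158)) ≈ 0.4741

By the reflection principle for standard BM, P(τ_b ≤ t) = 2 · P(B_t ≥ b). Since B_t ~ N(0, t), P(B_t ≥ 1.93) = 1 − Φ(1.93/√t) = 1 − Φ(1.93/√7.27) = 1 − Φ(0.7158) ≈ 0.23706. Doubling: P(τ_{1.93} ≤ 7.27) ≈ 2 · 0.23706 = 0.47412 ≈ 0.4741.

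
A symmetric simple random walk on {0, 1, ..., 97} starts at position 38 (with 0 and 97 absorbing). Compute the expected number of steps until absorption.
E[τ | X_0 = 38] = 2242

Let v_k = E[τ | X_0 = k]. Boundary: v_0 = v_97 = 0. Recurrence: v_k = 1 + (v_{k-1} + v_{k+1})/2 for 1 ≤ k ≤ 96. The particular solution to v_k − (v_{k-1} + v_{k+1})/2 = 1 is v_k = −k^2. Adding homogeneous solution A + B k and matching boundaries gives v_k = k (97 − k). Substituting k = 38: v_38 = 38 · 59 = 2242.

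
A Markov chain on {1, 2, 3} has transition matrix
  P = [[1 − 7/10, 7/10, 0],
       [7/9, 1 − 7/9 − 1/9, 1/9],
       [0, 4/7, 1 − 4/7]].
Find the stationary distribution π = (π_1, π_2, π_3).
π = (40/83, 36/83, 7/83)

This is a birth-death chain on three states, which satisfies detailed balance: π_1 · P_{12} = π_2 · P_{21} and π_2 · P_{23} = π_3 · P_{32}.
From π_1 · 7/10 = π_2 · 7/9: π_2/π_1 = (7/10)/(7/9) = 9/10.
From π_2 · 1/9 = π_3 · 4/7: π_3/π_2 = (1/9)/(4/7) = 7/36.
Take π_1 proportional to 1; then unnormalized π = (1, 9/10, 7/40). Normalize by dividing by the sum 83/40:
  π = (40/83, 36/83, 7/83).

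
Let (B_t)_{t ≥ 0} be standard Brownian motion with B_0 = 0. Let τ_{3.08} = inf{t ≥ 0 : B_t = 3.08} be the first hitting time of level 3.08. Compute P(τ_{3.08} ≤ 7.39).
P(τ_{3.08} ≤ 7.39) = 2(1 − Φ(3.08/√7.39)) = 2(1 − Φ(1.1330)) ≈ 0.2572

By the reflection principle for standard BM, P(τ_b ≤ t) = 2 · P(B_t ≥ b). Since B_t ~ N(0, t), P(B_t ≥ 3.08) = 1 − Φ(3.08/√t) = 1 − Φ(3.08/√7.39) = 1 − Φ(1.1330) ≈ 0.12861. Doubling: P(τ_{3.08} ≤ 7.39) ≈ 2 · 0.12861 = 0.25722 ≈ 0.2572.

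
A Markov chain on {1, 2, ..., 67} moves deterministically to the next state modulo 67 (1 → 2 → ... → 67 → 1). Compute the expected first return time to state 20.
E[T_20 | X_0 = 20] = 67

The chain cycles deterministically, so starting at state 20 it returns in exactly 67 steps. Equivalently, the stationary distribution is uniform π_j = 1/67 for every state j, so by Kac's formula E[T_20] = 1/π_20 = 67.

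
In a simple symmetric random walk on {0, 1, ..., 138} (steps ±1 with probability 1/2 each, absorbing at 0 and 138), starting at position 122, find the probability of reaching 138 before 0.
P(hit 138 before 0) = 122/138 = 61/69

Let u_k = P(hit 138 before 0 | start at k). Then u_0 = 0, u_138 = 1, and u_k = u_{k-1}/2 + u_{k+1}/2 for 1 ≤ k ≤ 137. This harmonic recurrence is solved by u_k = k/138, giving u_122 = 122/138 = 61/69.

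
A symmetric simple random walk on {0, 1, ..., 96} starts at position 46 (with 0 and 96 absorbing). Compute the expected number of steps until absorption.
E[τ | X_0 = 46] = 2300

Let v_k = E[τ | X_0 = k]. Boundary: v_0 = v_96 = 0. Recurrence: v_k = 1 + (v_{k-1} + v_{k+1})/2 for 1 ≤ k ≤ 95. The particular solution to v_k − (v_{k-1} + v_{k+1})/2 = 1 is v_k = −k^2. Adding homogeneous solution A + B k and matching boundaries gives v_k = k (96 − k). Substituting k = 46: v_46 = 46 · 50 = 2300.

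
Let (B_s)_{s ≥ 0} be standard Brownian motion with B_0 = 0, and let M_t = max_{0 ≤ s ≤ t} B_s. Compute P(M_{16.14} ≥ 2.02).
P(M_{16.14} ≥ 2.02) = 2·P(B_{16.14} ≥ 2.02) = 2(1 − Φ(2.02/√16.14)) ≈ 0.6151

By the reflection principle for Brownian motion, P(M_t ≥ a) = 2 · P(B_t ≥ a) for a ≥ 0. Since B_t ~ N(0, t), P(B_t ≥ 2.02) = 1 − Φ(2.02/√t) = 1 − Φ(2.02/√16.14) = 1 − Φ(0.5028). So
  P(M_{16.14} ≥ 2.02) = 2(1 − Φ(0.5028)) ≈ 0.6151.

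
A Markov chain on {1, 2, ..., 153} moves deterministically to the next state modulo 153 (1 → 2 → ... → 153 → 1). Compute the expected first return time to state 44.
E[T_44 | X_0 = 44] = 153

The chain cycles deterministically, so starting at state 44 it returns in exactly 153 steps. Equivalently, the stationary distribution is uniform π_j = 1/153 for every state j, so by Kac's formula E[T_44] = 1/π_44 = 153.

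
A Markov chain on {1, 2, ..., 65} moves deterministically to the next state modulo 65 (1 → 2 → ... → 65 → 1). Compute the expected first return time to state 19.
E[T_19 | X_0 = 19] = 65

The chain cycles deterministically, so starting at state 19 it returns in exactly 65 steps. Equivalently, the stationary distribution is uniform π_j = 1/65 for every state j, so by Kac's formula E[T_19] = 1/π_19 = 65.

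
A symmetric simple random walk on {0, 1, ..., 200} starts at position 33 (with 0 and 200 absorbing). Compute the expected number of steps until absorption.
E[τ | X_0 = 33] = 5511

Let v_k = E[τ | X_0 = k]. Boundary: v_0 = v_200 = 0. Recurrence: v_k = 1 + (v_{k-1} + v_{k+1})/2 for 1 ≤ k ≤ 199. The particular solution to v_k − (v_{k-1} + v_{k+1})/2 = 1 is v_k = −k^2. Adding homogeneous solution A + B k and matching boundaries gives v_k = k (200 − k). Substituting k = 33: v_33 = 33 · 167 = 5511.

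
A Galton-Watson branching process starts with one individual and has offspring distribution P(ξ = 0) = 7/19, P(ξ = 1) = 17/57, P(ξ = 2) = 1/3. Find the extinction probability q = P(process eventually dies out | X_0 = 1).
q = 1

Mean offspring μ = 0·7/19 + 1·17/57 + 2·1/3 = 55/57 ≤ 1. For μ ≤ 1 with offspring not concentrated at 1, the Galton-Watson process goes extinct almost surely, so q = 1.
(Algebraic check: The pgf is f(s) = 7/19 + 17/57·s + 1/3·s². The extinction probability q is the smallest fixed point of f in [0, 1]. Setting s = f(s):
  1/3·s² + (17/57 − 1)·s + 7/19 = 0
  1/3·s² − (7/19 + 1/3)·s + 7/19 = 0
which factors as (s − 1)·(1/3·s − 7/19) = 0, giving roots s = 1 and s = (7/19)/(1/3) = 21/19. Since 21/19 ≥ 1, the smallest root in [0, 1] is s = 1.)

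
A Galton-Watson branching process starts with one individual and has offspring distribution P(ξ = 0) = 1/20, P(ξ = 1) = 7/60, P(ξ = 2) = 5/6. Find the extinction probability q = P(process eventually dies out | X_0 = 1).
q = 3/50

The pgf is f(s) = 1/20 + 7/60·s + 5/6·s². The extinction probability q is the smallest fixed point of f in [0, 1]. Setting s = f(s):
  5/6·s² + (7/60 − 1)·s + 1/20 = 0
  5/6·s² − (1/20 + 5/6)·s + 1/20 = 0
which factors as (s − 1)·(5/6·s − 1/20) = 0, giving roots s = 1 and s = (1/20)/(5/6) = 3/50.
Mean offspring μ = 7/60 + 2·5/6 = 107/60 > 1 (supercritical), so q < 1. The extinction probability is the smaller root: q = (1/20)/(5/6) = 3/50.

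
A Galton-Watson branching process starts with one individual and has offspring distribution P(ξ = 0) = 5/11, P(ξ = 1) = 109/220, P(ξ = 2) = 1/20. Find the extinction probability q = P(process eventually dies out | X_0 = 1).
q = 1

Mean offspring μ = 0·5/11 + 1·109/220 + 2·1/20 = 131/220 ≤ 1. For μ ≤ 1 with offspring not concentrated at 1, the Galton-Watson process goes extinct almost surely, so q = 1.
(Algebraic check: The pgf is f(s) = 5/11 + 109/220·s + 1/20·s². The extinction probability q is the smallest fixed point of f in [0, 1]. Setting s = f(s):
  1/20·s² + (109/220 − 1)·s + 5/11 = 0
  1/20·s² − (5/11 + 1/20)·s + 5/11 = 0
which factors as (s − 1)·(1/20·s − 5/11) = 0, giving roots s = 1 and s = (5/11)/(1/20) = 100/11. Since 100/11 ≥ 1, the smallest root in [0, 1] is s = 1.)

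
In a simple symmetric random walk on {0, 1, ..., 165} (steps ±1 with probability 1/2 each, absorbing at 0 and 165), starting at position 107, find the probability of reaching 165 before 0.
P(hit 165 before 0) = 107/165

Let u_k = P(hit 165 before 0 | start at k). Then u_0 = 0, u_165 = 1, and u_k = u_{k-1}/2 + u_{k+1}/2 for 1 ≤ k ≤ 164. This harmonic recurrence is solved by u_k = k/165, giving u_107 = 107/165.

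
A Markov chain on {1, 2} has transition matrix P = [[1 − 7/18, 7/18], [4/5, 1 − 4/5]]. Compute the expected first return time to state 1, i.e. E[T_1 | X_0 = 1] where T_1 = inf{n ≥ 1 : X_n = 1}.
E[T_1 | X_0 = 1] = 1/π_1 = 107/72

For an irreducible recurrent Markov chain with stationary distribution π, E[T_i | X_0 = i] = 1/π_i (Kac's formula). Here π_1 = (4/5)/(7/18 + 4/5) = (4/5)/(107/90) = 72/107, so E[T_1 | X_0 = 1] = 1/π_1 = (7/18 + 4/5)/(4/5) = (107/90)/(4/5) = 107/72.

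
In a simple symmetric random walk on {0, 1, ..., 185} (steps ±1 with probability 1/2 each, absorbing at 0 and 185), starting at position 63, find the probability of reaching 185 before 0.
P(hit 185 before 0) = 63/185

Let u_k = P(hit 185 before 0 | start at k). Then u_0 = 0, u_185 = 1, and u_k = u_{k-1}/2 + u_{k+1}/2 for 1 ≤ k ≤ 184. This harmonic recurrence is solved by u_k = k/185, giving u_63 = 63/185.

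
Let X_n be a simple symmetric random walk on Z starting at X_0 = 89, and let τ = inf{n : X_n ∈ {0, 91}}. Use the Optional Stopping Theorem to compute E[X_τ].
E[X_τ] = 89

X_n is a martingale and τ is a bounded-mean stopping time (indeed τ is finite a.s. with bounded expectation since the walk is in a bounded region). By the OST, E[X_τ] = E[X_0] = 89. Equivalently: E[X_τ] = 91 · P(hit 91 first) + 0 · P(hit 0 first) = 91 · (89/91) = 89.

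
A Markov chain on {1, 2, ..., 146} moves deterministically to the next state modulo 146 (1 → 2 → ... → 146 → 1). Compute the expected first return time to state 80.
E[T_80 | X_0 = 80] = 146

The chain cycles deterministically, so starting at state 80 it returns in exactly 146 steps. Equivalently, the stationary distribution is uniform π_j = 1/146 for every state j, so by Kac's formula E[T_80] = 1/π_80 = 146.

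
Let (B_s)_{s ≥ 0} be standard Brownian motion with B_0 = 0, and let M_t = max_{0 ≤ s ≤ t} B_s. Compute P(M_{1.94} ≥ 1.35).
P(M_{1.94} ≥ 1.35) = 2·P(B_{1.94} ≥ 1.35) = 2(1 − Φ(1.35/√1.94)) ≈ 0.3324

By the reflection principle for Brownian motion, P(M_t ≥ a) = 2 · P(B_t ≥ a) for a ≥ 0. Since B_t ~ N(0, t), P(B_t ≥ 1.35) = 1 − Φ(1.35/√t) = 1 − Φ(1.35/√1.94) = 1 − Φ(0.9692). So
  P(M_{1.94} ≥ 1.35) = 2(1 − Φ(0.9692)) ≈ 0.3324.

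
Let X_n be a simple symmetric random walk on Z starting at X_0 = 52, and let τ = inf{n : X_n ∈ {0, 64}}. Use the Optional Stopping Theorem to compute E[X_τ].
E[X_τ] = 52

X_n is a martingale and τ is a bounded-mean stopping time (indeed τ is finite a.s. with bounded expectation since the walk is in a bounded region). By the OST, E[X_τ] = E[X_0] = 52. Equivalently: E[X_τ] = 64 · P(hit 64 first) + 0 · P(hit 0 first) = 64 · (52/64) = 52.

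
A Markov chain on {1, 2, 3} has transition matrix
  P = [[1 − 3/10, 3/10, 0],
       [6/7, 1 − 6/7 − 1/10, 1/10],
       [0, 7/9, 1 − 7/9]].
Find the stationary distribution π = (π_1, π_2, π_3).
π = (200/279, 70/279, 1/31)

This is a birth-death chain on three states, which satisfies detailed balance: π_1 · P_{12} = π_2 · P_{21} and π_2 · P_{23} = π_3 · P_{32}.
From π_1 · 3/10 = π_2 · 6/7: π_2/π_1 = (3/10)/(6/7) = 7/20.
From π_2 · 1/10 = π_3 · 7/9: π_3/π_2 = (1/10)/(7/9) = 9/70.
Take π_1 proportional to 1; then unnormalized π = (1, 7/20, 9/200). Normalize by dividing by the sum 279/200:
  π = (200/279, 70/279, 1/31).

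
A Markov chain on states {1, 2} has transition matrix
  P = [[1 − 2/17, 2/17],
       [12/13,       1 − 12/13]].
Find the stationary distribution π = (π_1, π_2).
π_1 = 102/115, π_2 = 13/115

Solve πP = π with π_1 + π_2 = 1. From πP = π: π_1 · (1 − 2/17) + π_2 · 12/13 = π_1 ⇒ π_2 · 12/13 = π_1 · 2/17 ⇒ π_2/π_1 = (2/17)/(12/13) = 13/102. Together with π_1 + π_2 = 1:
  π_1 = (12/13)/(2/17 + 12/13) = (12/13)/(230/221) = 102/115,
  π_2 = (2/17)/(2/17 + 12/13) = (2/17)/(230/221) = 13/115.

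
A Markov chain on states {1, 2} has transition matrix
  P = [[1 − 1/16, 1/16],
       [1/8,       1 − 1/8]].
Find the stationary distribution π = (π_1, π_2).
π_1 = 2/3, π_2 = 1/3

Solve πP = π with π_1 + π_2 = 1. From πP = π: π_1 · (1 − 1/16) + π_2 · 1/8 = π_1 ⇒ π_2 · 1/8 = π_1 · 1/16 ⇒ π_2/π_1 = (1/16)/(1/8) = 1/2. Together with π_1 + π_2 = 1:
  π_1 = (1/8)/(1/16 + 1/8) = (1/8)/(3/16) = 2/3,
  π_2 = (1/16)/(1/16 + 1/8) = (1/16)/(3/16) = 1/3.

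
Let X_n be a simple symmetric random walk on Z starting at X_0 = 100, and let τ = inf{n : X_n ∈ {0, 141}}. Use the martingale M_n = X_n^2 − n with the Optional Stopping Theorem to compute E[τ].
E[τ] = 4100

M_n = X_n^2 − n is a martingale (since E[X_{n+1}^2 | F_n] = X_n^2 + 1). By OST (τ has finite mean in a bounded region), E[M_τ] = E[M_0] = X_0^2 − 0 = 100^2 = 10000. Also E[M_τ] = E[X_τ^2] − E[τ]. The walk exits at 0 or 141, with P(hit 141 first) = 100/141, so E[X_τ^2] = 141^2 · 100/141 + 0 = 14100. Thus E[τ] = E[X_τ^2] − E[M_τ] = 14100 − 10000 = 4100 = 100(141 − 100) = 4100.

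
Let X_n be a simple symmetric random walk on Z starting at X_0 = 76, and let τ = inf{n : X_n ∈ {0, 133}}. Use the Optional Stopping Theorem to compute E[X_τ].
E[X_τ] = 76

X_n is a martingale and τ is a bounded-mean stopping time (indeed τ is finite a.s. with bounded expectation since the walk is in a bounded region). By the OST, E[X_τ] = E[X_0] = 76. Equivalently: E[X_τ] = 133 · P(hit 133 first) + 0 · P(hit 0 first) = 133 · (76/133) = 76.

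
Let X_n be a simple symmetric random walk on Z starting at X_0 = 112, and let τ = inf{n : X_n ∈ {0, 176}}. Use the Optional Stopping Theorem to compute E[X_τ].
E[X_τ] = 112

X_n is a martingale and τ is a bounded-mean stopping time (indeed τ is finite a.s. with bounded expectation since the walk is in a bounded region). By the OST, E[X_τ] = E[X_0] = 112. Equivalently: E[X_τ] = 176 · P(hit 176 first) + 0 · P(hit 0 first) = 176 · (112/176) = 112.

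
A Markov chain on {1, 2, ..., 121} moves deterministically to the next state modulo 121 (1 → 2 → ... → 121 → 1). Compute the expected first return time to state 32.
E[T_32 | X_0 = 32] = 121

The chain cycles deterministically, so starting at state 32 it returns in exactly 121 steps. Equivalently, the stationary distribution is uniform π_j = 1/121 for every state j, so by Kac's formula E[T_32] = 1/π_32 = 121.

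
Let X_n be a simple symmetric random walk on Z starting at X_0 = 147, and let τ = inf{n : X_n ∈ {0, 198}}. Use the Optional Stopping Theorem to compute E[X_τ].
E[X_τ] = 147

X_n is a martingale and τ is a bounded-mean stopping time (indeed τ is finite a.s. with bounded expectation since the walk is in a bounded region). By the OST, E[X_τ] = E[X_0] = 147. Equivalently: E[X_τ] = 198 · P(hit 198 first) + 0 · P(hit 0 first) = 198 · (147/198) = 147.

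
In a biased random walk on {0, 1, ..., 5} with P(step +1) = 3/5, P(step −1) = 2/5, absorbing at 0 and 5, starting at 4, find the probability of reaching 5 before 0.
P(hit 5 before 0) = (1 − (2/3)^4) / (1 − (2/3)^5) = 195/211

Let u_k denote P(reach 5 before 0 | start at k). Boundary: u_0 = 0, u_5 = 1. Recurrence: u_k = 3/5·u_{k+1} + 2/5·u_{k-1} for 1 ≤ k ≤ 4. Try u_k = A + B·r^k with r = q/p = (2/5)/(3/5) = 2/3. Substitution satisfies the recurrence; boundary conditions give:
  u_k = (1 − r^k) / (1 − r^N) = (1 − (2/3)^4) / (1 − (2/3)^5) = 195/211.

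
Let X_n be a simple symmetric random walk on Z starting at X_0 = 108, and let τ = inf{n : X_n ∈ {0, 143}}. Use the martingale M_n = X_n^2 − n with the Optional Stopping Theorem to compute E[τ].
E[τ] = 3780

M_n = X_n^2 − n is a martingale (since E[X_{n+1}^2 | F_n] = X_n^2 + 1). By OST (τ has finite mean in a bounded region), E[M_τ] = E[M_0] = X_0^2 − 0 = 108^2 = 11664. Also E[M_τ] = E[X_τ^2] − E[τ]. The walk exits at 0 or 143, with P(hit 143 first) = 108/143, so E[X_τ^2] = 143^2 · 108/143 + 0 = 15444. Thus E[τ] = E[X_τ^2] − E[M_τ] = 15444 − 11664 = 3780 = 108(143 − 108) = 3780.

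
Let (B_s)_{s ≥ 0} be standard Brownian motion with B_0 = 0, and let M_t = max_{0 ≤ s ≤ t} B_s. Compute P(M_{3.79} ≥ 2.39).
P(M_{3.79} ≥ 2.39) = 2·P(B_{3.79} ≥ 2.39) = 2(1 − Φ(2.39/√3.79)) ≈ 0.2196

By the reflection principle for Brownian motion, P(M_t ≥ a) = 2 · P(B_t ≥ a) for a ≥ 0. Since B_t ~ N(0, t), P(B_t ≥ 2.39) = 1 − Φ(2.39/√t) = 1 − Φ(2.39/√3.79) = 1 − Φ(1.2277). So
  P(M_{3.79} ≥ 2.39) = 2(1 − Φ(1.2277)) ≈ 0.2196.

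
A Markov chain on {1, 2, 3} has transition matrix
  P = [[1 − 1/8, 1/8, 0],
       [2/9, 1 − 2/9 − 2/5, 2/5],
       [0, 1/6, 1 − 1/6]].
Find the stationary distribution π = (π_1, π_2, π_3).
π = (80/233, 45/233, 108/233)

This is a birth-death chain on three states, which satisfies detailed balance: π_1 · P_{12} = π_2 · P_{21} and π_2 · P_{23} = π_3 · P_{32}.
From π_1 · 1/8 = π_2 · 2/9: π_2/π_1 = (1/8)/(2/9) = 9/16.
From π_2 · 2/5 = π_3 · 1/6: π_3/π_2 = (2/5)/(1/6) = 12/5.
Take π_1 proportional to 1; then unnormalized π = (1, 9/16, 27/20). Normalize by dividing by the sum 233/80:
  π = (80/233, 45/233, 108/233).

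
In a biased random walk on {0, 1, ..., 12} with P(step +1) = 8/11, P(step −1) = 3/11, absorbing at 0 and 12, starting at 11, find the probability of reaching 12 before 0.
P(hit 12 before 0) = (1 − (3/8)^11) / (1 − (3/8)^12) = 13743611912/13743789059

Let u_k denote P(reach 12 before 0 | start at k). Boundary: u_0 = 0, u_12 = 1. Recurrence: u_k = 8/11·u_{k+1} + 3/11·u_{k-1} for 1 ≤ k ≤ 11. Try u_k = A + B·r^k with r = q/p = (3/11)/(8/11) = 3/8. Substitution satisfies the recurrence; boundary conditions give:
  u_k = (1 − r^k) / (1 − r^N) = (1 − (3/8)^11) / (1 − (3/8)^12) = 13743611912/13743789059.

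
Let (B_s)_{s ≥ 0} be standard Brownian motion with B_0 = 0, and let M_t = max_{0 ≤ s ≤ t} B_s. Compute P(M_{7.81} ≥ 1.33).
P(M_{7.81} ≥ 1.33) = 2·P(B_{7.81} ≥ 1.33) = 2(1 − Φ(1.33/√7.81)) ≈ 0.6341

By the reflection principle for Brownian motion, P(M_t ≥ a) = 2 · P(B_t ≥ a) for a ≥ 0. Since B_t ~ N(0, t), P(B_t ≥ 1.33) = 1 − Φ(1.33/√t) = 1 − Φ(1.33/√7.81) = 1 − Φ(0.4759). So
  P(M_{7.81} ≥ 1.33) = 2(1 − Φ(0.4759)) ≈ 0.6341.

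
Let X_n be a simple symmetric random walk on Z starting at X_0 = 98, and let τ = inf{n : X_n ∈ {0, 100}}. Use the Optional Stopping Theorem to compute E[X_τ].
E[X_τ] = 98

X_n is a martingale and τ is a bounded-mean stopping time (indeed τ is finite a.s. with bounded expectation since the walk is in a bounded region). By the OST, E[X_τ] = E[X_0] = 98. Equivalently: E[X_τ] = 100 · P(hit 100 first) + 0 · P(hit 0 first) = 100 · (98/100) = 98.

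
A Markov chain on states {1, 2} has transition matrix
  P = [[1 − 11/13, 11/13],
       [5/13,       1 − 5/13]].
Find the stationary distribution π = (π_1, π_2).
π_1 = 5/16, π_2 = 11/16

Solve πP = π with π_1 + π_2 = 1. From πP = π: π_1 · (1 − 11/13) + π_2 · 5/13 = π_1 ⇒ π_2 · 5/13 = π_1 · 11/13 ⇒ π_2/π_1 = (11/13)/(5/13) = 11/5. Together with π_1 + π_2 = 1:
  π_1 = (5/13)/(11/13 + 5/13) = (5/13)/(16/13) = 5/16,
  π_2 = (11/13)/(11/13 + 5/13) = (11/13)/(16/13) = 11/16.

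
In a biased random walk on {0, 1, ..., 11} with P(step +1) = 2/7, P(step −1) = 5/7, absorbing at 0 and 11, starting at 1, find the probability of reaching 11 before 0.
P(hit 11 before 0) = (1 − (5/2)^1) / (1 − (5/2)^11) = 1024/16275359

Let u_k denote P(reach 11 before 0 | start at k). Boundary: u_0 = 0, u_11 = 1. Recurrence: u_k = 2/7·u_{k+1} + 5/7·u_{k-1} for 1 ≤ k ≤ 10. Try u_k = A + B·r^k with r = q/p = (5/7)/(2/7) = 5/2. Substitution satisfies the recurrence; boundary conditions give:
  u_k = (1 − r^k) / (1 − r^N) = (1 − (5/2)^1) / (1 − (5/2)^11) = 1024/16275359.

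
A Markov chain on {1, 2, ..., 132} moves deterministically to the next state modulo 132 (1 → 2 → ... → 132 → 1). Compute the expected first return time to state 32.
E[T_32 | X_0 = 32] = 132

The chain cycles deterministically, so starting at state 32 it returns in exactly 132 steps. Equivalently, the stationary distribution is uniform π_j = 1/132 for every state j, so by Kac's formula E[T_32] = 1/π_32 = 132.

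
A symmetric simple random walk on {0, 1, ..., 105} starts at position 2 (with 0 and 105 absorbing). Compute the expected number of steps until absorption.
E[τ | X_0 = 2] = 206

Let v_k = E[τ | X_0 = k]. Boundary: v_0 = v_105 = 0. Recurrence: v_k = 1 + (v_{k-1} + v_{k+1})/2 for 1 ≤ k ≤ 104. The particular solution to v_k − (v_{k-1} + v_{k+1})/2 = 1 is v_k = −k^2. Adding homogeneous solution A + B k and matching boundaries gives v_k = k (105 − k). Substituting k = 2: v_2 = 2 · 103 = 206.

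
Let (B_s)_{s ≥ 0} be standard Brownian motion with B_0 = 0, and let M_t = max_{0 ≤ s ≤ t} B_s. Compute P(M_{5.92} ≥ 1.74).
P(M_{5.92} ≥ 1.74) = 2·P(B_{5.92} ≥ 1.74) = 2(1 − Φ(1.74/√5.92)) ≈ 0.4745

By the reflection principle for Brownian motion, P(M_t ≥ a) = 2 · P(B_t ≥ a) for a ≥ 0. Since B_t ~ N(0, t), P(B_t ≥ 1.74) = 1 − Φ(1.74/√t) = 1 − Φ(1.74/√5.92) = 1 − Φ(0.7151). So
  P(M_{5.92} ≥ 1.74) = 2(1 − Φ(0.7151)) ≈ 0.4745.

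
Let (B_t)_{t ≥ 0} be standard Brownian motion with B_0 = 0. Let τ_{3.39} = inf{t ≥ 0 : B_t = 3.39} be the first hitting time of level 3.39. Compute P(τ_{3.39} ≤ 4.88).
P(τ_{3.39} ≤ 4.88) = 2(1 − Φ(3.39/√4.88)) = 2(1 − Φ(1.5346)) ≈ 0.1249

By the reflection principle for standard BM, P(τ_b ≤ t) = 2 · P(B_t ≥ b). Since B_t ~ N(0, t), P(B_t ≥ 3.39) = 1 − Φ(3.39/√t) = 1 − Φ(3.39/√4.88) = 1 − Φ(1.5346) ≈ 0.06244. Doubling: P(τ_{3.39} ≤ 4.88) ≈ 2 · 0.06244 = 0.12488 ≈ 0.1249.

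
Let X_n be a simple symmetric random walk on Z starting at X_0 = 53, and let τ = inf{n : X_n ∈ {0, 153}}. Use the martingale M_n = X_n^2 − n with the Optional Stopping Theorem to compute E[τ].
E[τ] = 5300

M_n = X_n^2 − n is a martingale (since E[X_{n+1}^2 | F_n] = X_n^2 + 1). By OST (τ has finite mean in a bounded region), E[M_τ] = E[M_0] = X_0^2 − 0 = 53^2 = 2809. Also E[M_τ] = E[X_τ^2] − E[τ]. The walk exits at 0 or 153, with P(hit 153 first) = 53/153, so E[X_τ^2] = 153^2 · 53/153 + 0 = 8109. Thus E[τ] = E[X_τ^2] − E[M_τ] = 8109 − 2809 = 5300 = 53(153 − 53) = 5300.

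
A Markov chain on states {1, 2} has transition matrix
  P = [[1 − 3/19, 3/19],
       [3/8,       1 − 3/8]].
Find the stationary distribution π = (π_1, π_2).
π_1 = 19/27, π_2 = 8/27

Solve πP = π with π_1 + π_2 = 1. From πP = π: π_1 · (1 − 3/19) + π_2 · 3/8 = π_1 ⇒ π_2 · 3/8 = π_1 · 3/19 ⇒ π_2/π_1 = (3/19)/(3/8) = 8/19. Together with π_1 + π_2 = 1:
  π_1 = (3/8)/(3/19 + 3/8) = (3/8)/(81/152) = 19/27,
  π_2 = (3/19)/(3/19 + 3/8) = (3/19)/(81/152) = 8/27.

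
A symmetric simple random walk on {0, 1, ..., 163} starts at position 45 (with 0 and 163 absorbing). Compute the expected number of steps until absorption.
E[τ | X_0 = 45] = 5310

Let v_k = E[τ | X_0 = k]. Boundary: v_0 = v_163 = 0. Recurrence: v_k = 1 + (v_{k-1} + v_{k+1})/2 for 1 ≤ k ≤ 162. The particular solution to v_k − (v_{k-1} + v_{k+1})/2 = 1 is v_k = −k^2. Adding homogeneous solution A + B k and matching boundaries gives v_k = k (163 − k). Substituting k = 45: v_45 = 45 · 118 = 5310.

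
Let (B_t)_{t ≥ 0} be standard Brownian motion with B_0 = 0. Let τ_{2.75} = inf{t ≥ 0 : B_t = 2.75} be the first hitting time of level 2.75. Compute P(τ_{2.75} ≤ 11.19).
P(τ_{2.75} ≤ 11.19) = 2(1 − Φ(2.75/√11.19)) = 2(1 − Φ(0.8221)) ≈ 0.4110

By the reflection principle for standard BM, P(τ_b ≤ t) = 2 · P(B_t ≥ b). Since B_t ~ N(0, t), P(B_t ≥ 2.75) = 1 − Φ(2.75/√t) = 1 − Φ(2.75/√11.19) = 1 − Φ(0.8221) ≈ 0.20551. Doubling: P(τ_{2.75} ≤ 11.19) ≈ 2 · 0.20551 = 0.41102 ≈ 0.4110.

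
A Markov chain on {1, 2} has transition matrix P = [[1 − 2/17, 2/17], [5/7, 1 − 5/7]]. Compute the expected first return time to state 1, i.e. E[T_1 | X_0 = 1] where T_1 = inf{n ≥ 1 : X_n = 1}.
E[T_1 | X_0 = 1] = 1/π_1 = 99/85

For an irreducible recurrent Markov chain with stationary distribution π, E[T_i | X_0 = i] = 1/π_i (Kac's formula). Here π_1 = (5/7)/(2/17 + 5/7) = (5/7)/(99/119) = 85/99, so E[T_1 | X_0 = 1] = 1/π_1 = (2/17 + 5/7)/(5/7) = (99/119)/(5/7) = 99/85.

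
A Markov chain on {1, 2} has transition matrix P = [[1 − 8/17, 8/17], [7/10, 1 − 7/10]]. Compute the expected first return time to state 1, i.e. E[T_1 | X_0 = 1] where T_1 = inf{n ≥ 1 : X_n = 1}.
E[T_1 | X_0 = 1] = 1/π_1 = 199/119

For an irreducible recurrent Markov chain with stationary distribution π, E[T_i | X_0 = i] = 1/π_i (Kac's formula). Here π_1 = (7/10)/(8/17 + 7/10) = (7/10)/(199/170) = 119/199, so E[T_1 | X_0 = 1] = 1/π_1 = (8/17 + 7/10)/(7/10) = (199/170)/(7/10) = 199/119.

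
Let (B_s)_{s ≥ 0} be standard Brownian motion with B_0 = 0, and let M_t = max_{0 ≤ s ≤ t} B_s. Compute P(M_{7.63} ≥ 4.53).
P(M_{7.63} ≥ 4.53) = 2·P(B_{7.63} ≥ 4.53) = 2(1 − Φ(4.53/√7.63)) ≈ 0.1010

By the reflection principle for Brownian motion, P(M_t ≥ a) = 2 · P(B_t ≥ a) for a ≥ 0. Since B_t ~ N(0, t), P(B_t ≥ 4.53) = 1 − Φ(4.53/√t) = 1 − Φ(4.53/√7.63) = 1 − Φ(1.6400). So
  P(M_{7.63} ≥ 4.53) = 2(1 − Φ(1.6400)) ≈ 0.1010.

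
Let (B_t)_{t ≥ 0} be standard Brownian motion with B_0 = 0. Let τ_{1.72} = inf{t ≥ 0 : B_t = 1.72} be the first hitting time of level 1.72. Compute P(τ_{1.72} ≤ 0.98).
P(τ_{1.72} ≤ 0.98) = 2(1 − Φ(1.72/√0.98)) = 2(1 − Φ(1.7375)) ≈ 0.0823

By the reflection principle for standard BM, P(τ_b ≤ t) = 2 · P(B_t ≥ b). Since B_t ~ N(0, t), P(B_t ≥ 1.72) = 1 − Φ(1.72/√t) = 1 − Φ(1.72/√0.98) = 1 − Φ(1.7375) ≈ 0.04115. Doubling: P(τ_{1.72} ≤ 0.98) ≈ 2 · 0.04115 = 0.08230 ≈ 0.0823.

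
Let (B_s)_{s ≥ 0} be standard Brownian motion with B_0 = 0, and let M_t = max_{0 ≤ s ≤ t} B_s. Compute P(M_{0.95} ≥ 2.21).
P(M_{0.95} ≥ 2.21) = 2·P(B_{0.95} ≥ 2.21) = 2(1 − Φ(2.21/√0.95)) ≈ 0.0234

By the reflection principle for Brownian motion, P(M_t ≥ a) = 2 · P(B_t ≥ a) for a ≥ 0. Since B_t ~ N(0, t), P(B_t ≥ 2.21) = 1 − Φ(2.21/√t) = 1 − Φ(2.21/√0.95) = 1 − Φ(2.2674). So
  P(M_{0.95} ≥ 2.21) = 2(1 − Φ(2.2674)) ≈ 0.0234.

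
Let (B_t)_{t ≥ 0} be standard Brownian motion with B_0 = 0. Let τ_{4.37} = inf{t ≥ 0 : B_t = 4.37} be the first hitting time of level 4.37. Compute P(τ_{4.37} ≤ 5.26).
P(τ_{4.37} ≤ 5.26) = 2(1 − Φ(4.37/√5.26)) = 2(1 − Φ(1.9054)) ≈ 0.0567

By the reflection principle for standard BM, P(τ_b ≤ t) = 2 · P(B_t ≥ b). Since B_t ~ N(0, t), P(B_t ≥ 4.37) = 1 − Φ(4.37/√t) = 1 − Φ(4.37/√5.26) = 1 − Φ(1.9054) ≈ 0.02836. Doubling: P(τ_{4.37} ≤ 5.26) ≈ 2 · 0.02836 = 0.05672 ≈ 0.0567.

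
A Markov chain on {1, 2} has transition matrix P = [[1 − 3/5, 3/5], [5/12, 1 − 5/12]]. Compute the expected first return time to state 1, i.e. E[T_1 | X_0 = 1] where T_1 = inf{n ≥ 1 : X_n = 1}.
E[T_1 | X_0 = 1] = 1/π_1 = 61/25

For an irreducible recurrent Markov chain with stationary distribution π, E[T_i | X_0 = i] = 1/π_i (Kac's formula). Here π_1 = (5/12)/(3/5 + 5/12) = (5/12)/(61/60) = 25/61, so E[T_1 | X_0 = 1] = 1/π_1 = (3/5 + 5/12)/(5/12) = (61/60)/(5/12) = 61/25.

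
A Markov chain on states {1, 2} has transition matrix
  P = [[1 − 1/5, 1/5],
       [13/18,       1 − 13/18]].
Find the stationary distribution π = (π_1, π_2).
π_1 = 65/83, π_2 = 18/83

Solve πP = π with π_1 + π_2 = 1. From πP = π: π_1 · (1 − 1/5) + π_2 · 13/18 = π_1 ⇒ π_2 · 13/18 = π_1 · 1/5 ⇒ π_2/π_1 = (1/5)/(13/18) = 18/65. Together with π_1 + π_2 = 1:
  π_1 = (13/18)/(1/5 + 13/18) = (13/18)/(83/90) = 65/83,
  π_2 = (1/5)/(1/5 + 13/18) = (1/5)/(83/90) = 18/83.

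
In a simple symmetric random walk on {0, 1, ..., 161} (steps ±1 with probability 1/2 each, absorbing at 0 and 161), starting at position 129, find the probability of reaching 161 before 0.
P(hit 161 before 0) = 129/161

Let u_k = P(hit 161 before 0 | start at k). Then u_0 = 0, u_161 = 1, and u_k = u_{k-1}/2 + u_{k+1}/2 for 1 ≤ k ≤ 160. This harmonic recurrence is solved by u_k = k/161, giving u_129 = 129/161.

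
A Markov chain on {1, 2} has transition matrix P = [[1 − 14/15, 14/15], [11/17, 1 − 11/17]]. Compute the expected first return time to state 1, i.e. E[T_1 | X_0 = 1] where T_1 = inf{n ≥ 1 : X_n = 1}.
E[T_1 | X_0 = 1] = 1/π_1 = 403/165

For an irreducible recurrent Markov chain with stationary distribution π, E[T_i | X_0 = i] = 1/π_i (Kac's formula). Here π_1 = (11/17)/(14/15 + 11/17) = (11/17)/(403/255) = 165/403, so E[T_1 | X_0 = 1] = 1/π_1 = (14/15 + 11/17)/(11/17) = (403/255)/(11/17) = 403/165.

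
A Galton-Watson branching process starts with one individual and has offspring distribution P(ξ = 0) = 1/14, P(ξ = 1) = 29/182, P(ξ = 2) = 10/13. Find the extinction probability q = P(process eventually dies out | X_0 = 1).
q = 13/140

The pgf is f(s) = 1/14 + 29/182·s + 10/13·s². The extinction probability q is the smallest fixed point of f in [0, 1]. Setting s = f(s):
  10/13·s² + (29/182 − 1)·s + 1/14 = 0
  10/13·s² − (1/14 + 10/13)·s + 1/14 = 0
which factors as (s − 1)·(10/13·s − 1/14) = 0, giving roots s = 1 and s = (1/14)/(10/13) = 13/140.
Mean offspring μ = 29/182 + 2·10/13 = 309/182 > 1 (supercritical), so q < 1. The extinction probability is the smaller root: q = (1/14)/(10/13) = 13/140.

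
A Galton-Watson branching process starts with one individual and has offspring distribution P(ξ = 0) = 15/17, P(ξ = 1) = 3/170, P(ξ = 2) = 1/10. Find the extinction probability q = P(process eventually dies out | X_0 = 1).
q = 1

Mean offspring μ = 0·15/17 + 1·3/170 + 2·1/10 = 37/170 ≤ 1. For μ ≤ 1 with offspring not concentrated at 1, the Galton-Watson process goes extinct almost surely, so q = 1.
(Algebraic check: The pgf is f(s) = 15/17 + 3/170·s + 1/10·s². The extinction probability q is the smallest fixed point of f in [0, 1]. Setting s = f(s):
  1/10·s² + (3/170 − 1)·s + 15/17 = 0
  1/10·s² − (15/17 + 1/10)·s + 15/17 = 0
which factors as (s − 1)·(1/10·s − 15/17) = 0, giving roots s = 1 and s = (15/17)/(1/10) = 150/17. Since 150/17 ≥ 1, the smallest root in [0, 1] is s = 1.)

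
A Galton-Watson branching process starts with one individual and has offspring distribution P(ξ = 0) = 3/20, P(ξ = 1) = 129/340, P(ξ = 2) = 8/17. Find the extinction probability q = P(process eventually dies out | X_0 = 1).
q = 51/160

The pgf is f(s) = 3/20 + 129/340·s + 8/17·s². The extinction probability q is the smallest fixed point of f in [0, 1]. Setting s = f(s):
  8/17·s² + (129/340 − 1)·s + 3/20 = 0
  8/17·s² − (3/20 + 8/17)·s + 3/20 = 0
which factors as (s − 1)·(8/17·s − 3/20) = 0, giving roots s = 1 and s = (3/20)/(8/17) = 51/160.
Mean offspring μ = 129/340 + 2·8/17 = 449/340 > 1 (supercritical), so q < 1. The extinction probability is the smaller root: q = (3/20)/(8/17) = 51/160.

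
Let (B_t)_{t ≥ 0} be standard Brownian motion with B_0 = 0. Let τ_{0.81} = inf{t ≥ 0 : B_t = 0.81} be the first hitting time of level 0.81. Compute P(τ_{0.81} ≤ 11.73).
P(τ_{0.81} ≤ 11.73) = 2(1 − Φ(0.81/√11.73)) = 2(1 − Φ(0.2365)) ≈ 0.8130

By the reflection principle for standard BM, P(τ_b ≤ t) = 2 · P(B_t ≥ b). Since B_t ~ N(0, t), P(B_t ≥ 0.81) = 1 − Φ(0.81/√t) = 1 − Φ(0.81/√11.73) = 1 − Φ(0.2365) ≈ 0.40652. Doubling: P(τ_{0.81} ≤ 11.73) ≈ 2 · 0.40652 = 0.81304 ≈ 0.8130.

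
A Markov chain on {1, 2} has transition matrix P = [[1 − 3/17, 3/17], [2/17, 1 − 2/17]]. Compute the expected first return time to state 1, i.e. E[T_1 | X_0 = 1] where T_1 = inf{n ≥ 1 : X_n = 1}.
E[T_1 | X_0 = 1] = 1/π_1 = 5/2

For an irreducible recurrent Markov chain with stationary distribution π, E[T_i | X_0 = i] = 1/π_i (Kac's formula). Here π_1 = (2/17)/(3/17 + 2/17) = (2/17)/(5/17) = 2/5, so E[T_1 | X_0 = 1] = 1/π_1 = (3/17 + 2/17)/(2/17) = (5/17)/(2/17) = 5/2.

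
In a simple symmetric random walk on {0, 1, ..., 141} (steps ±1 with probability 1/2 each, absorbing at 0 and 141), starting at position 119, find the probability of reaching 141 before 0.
P(hit 141 before 0) = 119/141

Let u_k = P(hit 141 before 0 | start at k). Then u_0 = 0, u_141 = 1, and u_k = u_{k-1}/2 + u_{k+1}/2 for 1 ≤ k ≤ 140. This harmonic recurrence is solved by u_k = k/141, giving u_119 = 119/141.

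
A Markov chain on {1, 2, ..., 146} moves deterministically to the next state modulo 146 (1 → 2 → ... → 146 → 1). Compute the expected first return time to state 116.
E[T_116 | X_0 = 116] = 146

The chain cycles deterministically, so starting at state 116 it returns in exactly 146 steps. Equivalently, the stationary distribution is uniform π_j = 1/146 for every state j, so by Kac's formula E[T_116] = 1/π_116 = 146.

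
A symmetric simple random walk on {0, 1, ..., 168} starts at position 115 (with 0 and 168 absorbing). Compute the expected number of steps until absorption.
E[τ | X_0 = 115] = 6095

Let v_k = E[τ | X_0 = k]. Boundary: v_0 = v_168 = 0. Recurrence: v_k = 1 + (v_{k-1} + v_{k+1})/2 for 1 ≤ k ≤ 167. The particular solution to v_k − (v_{k-1} + v_{k+1})/2 = 1 is v_k = −k^2. Adding homogeneous solution A + B k and matching boundaries gives v_k = k (168 − k). Substituting k = 115: v_115 = 115 · 53 = 6095.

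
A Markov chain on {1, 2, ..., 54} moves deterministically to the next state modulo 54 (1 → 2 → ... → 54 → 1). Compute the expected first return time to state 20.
E[T_20 | X_0 = 20] = 54

The chain cycles deterministically, so starting at state 20 it returns in exactly 54 steps. Equivalently, the stationary distribution is uniform π_j = 1/54 for every state j, so by Kac's formula E[T_20] = 1/π_20 = 54.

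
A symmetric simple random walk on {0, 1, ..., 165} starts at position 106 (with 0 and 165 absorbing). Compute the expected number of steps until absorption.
E[τ | X_0 = 106] = 6254

Let v_k = E[τ | X_0 = k]. Boundary: v_0 = v_165 = 0. Recurrence: v_k = 1 + (v_{k-1} + v_{k+1})/2 for 1 ≤ k ≤ 164. The particular solution to v_k − (v_{k-1} + v_{k+1})/2 = 1 is v_k = −k^2. Adding homogeneous solution A + B k and matching boundaries gives v_k = k (165 − k). Substituting k = 106: v_106 = 106 · 59 = 6254.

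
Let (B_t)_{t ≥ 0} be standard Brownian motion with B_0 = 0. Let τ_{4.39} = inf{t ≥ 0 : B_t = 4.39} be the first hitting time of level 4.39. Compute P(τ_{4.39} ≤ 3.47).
P(τ_{4.39} ≤ 3.47) = 2(1 − Φ(4.39/√3.47)) = 2(1 − Φ(2.3567)) ≈ 0.0184

By the reflection principle for standard BM, P(τ_b ≤ t) = 2 · P(B_t ≥ b). Since B_t ~ N(0, t), P(B_t ≥ 4.39) = 1 − Φ(4.39/√t) = 1 − Φ(4.39/√3.47) = 1 − Φ(2.3567) ≈ 0.00922. Doubling: P(τ_{4.39} ≤ 3.47) ≈ 2 · 0.00922 = 0.01844 ≈ 0.0184.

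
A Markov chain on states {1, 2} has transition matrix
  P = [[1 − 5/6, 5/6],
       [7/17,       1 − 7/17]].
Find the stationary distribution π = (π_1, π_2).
π_1 = 42/127, π_2 = 85/127

Solve πP = π with π_1 + π_2 = 1. From πP = π: π_1 · (1 − 5/6) + π_2 · 7/17 = π_1 ⇒ π_2 · 7/17 = π_1 · 5/6 ⇒ π_2/π_1 = (5/6)/(7/17) = 85/42. Together with π_1 + π_2 = 1:
  π_1 = (7/17)/(5/6 + 7/17) = (7/17)/(127/102) = 42/127,
  π_2 = (5/6)/(5/6 + 7/17) = (5/6)/(127/102) = 85/127.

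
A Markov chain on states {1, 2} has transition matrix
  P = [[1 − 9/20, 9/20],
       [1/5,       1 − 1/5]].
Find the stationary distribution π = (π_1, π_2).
π_1 = 4/13, π_2 = 9/13

Solve πP = π with π_1 + π_2 = 1. From πP = π: π_1 · (1 − 9/20) + π_2 · 1/5 = π_1 ⇒ π_2 · 1/5 = π_1 · 9/20 ⇒ π_2/π_1 = (9/20)/(1/5) = 9/4. Together with π_1 + π_2 = 1:
  π_1 = (1/5)/(9/20 + 1/5) = (1/5)/(13/20) = 4/13,
  π_2 = (9/20)/(9/20 + 1/5) = (9/20)/(13/20) = 9/13.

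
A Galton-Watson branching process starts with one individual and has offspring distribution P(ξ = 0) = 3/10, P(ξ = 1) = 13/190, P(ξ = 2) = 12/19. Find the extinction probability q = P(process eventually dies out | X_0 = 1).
q = 19/40

The pgf is f(s) = 3/10 + 13/190·s + 12/19·s². The extinction probability q is the smallest fixed point of f in [0, 1]. Setting s = f(s):
  12/19·s² + (13/190 − 1)·s + 3/10 = 0
  12/19·s² − (3/10 + 12/19)·s + 3/10 = 0
which factors as (s − 1)·(12/19·s − 3/10) = 0, giving roots s = 1 and s = (3/10)/(12/19) = 19/40.
Mean offspring μ = 13/190 + 2·12/19 = 253/190 > 1 (supercritical), so q < 1. The extinction probability is the smaller root: q = (3/10)/(12/19) = 19/40.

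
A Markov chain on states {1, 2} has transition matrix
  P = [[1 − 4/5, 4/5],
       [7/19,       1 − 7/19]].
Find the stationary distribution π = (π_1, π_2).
π_1 = 35/111, π_2 = 76/111

Solve πP = π with π_1 + π_2 = 1. From πP = π: π_1 · (1 − 4/5) + π_2 · 7/19 = π_1 ⇒ π_2 · 7/19 = π_1 · 4/5 ⇒ π_2/π_1 = (4/5)/(7/19) = 76/35. Together with π_1 + π_2 = 1:
  π_1 = (7/19)/(4/5 + 7/19) = (7/19)/(111/95) = 35/111,
  π_2 = (4/5)/(4/5 + 7/19) = (4/5)/(111/95) = 76/111.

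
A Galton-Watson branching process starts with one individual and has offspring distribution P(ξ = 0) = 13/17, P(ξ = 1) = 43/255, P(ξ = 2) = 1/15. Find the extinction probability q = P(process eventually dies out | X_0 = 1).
q = 1

Mean offspring μ = 0·13/17 + 1·43/255 + 2·1/15 = 77/255 ≤ 1. For μ ≤ 1 with offspring not concentrated at 1, the Galton-Watson process goes extinct almost surely, so q = 1.
(Algebraic check: The pgf is f(s) = 13/17 + 43/255·s + 1/15·s². The extinction probability q is the smallest fixed point of f in [0, 1]. Setting s = f(s):
  1/15·s² + (43/255 − 1)·s + 13/17 = 0
  1/15·s² − (13/17 + 1/15)·s + 13/17 = 0
which factors as (s − 1)·(1/15·s − 13/17) = 0, giving roots s = 1 and s = (13/17)/(1/15) = 195/17. Since 195/17 ≥ 1, the smallest root in [0, 1] is s = 1.)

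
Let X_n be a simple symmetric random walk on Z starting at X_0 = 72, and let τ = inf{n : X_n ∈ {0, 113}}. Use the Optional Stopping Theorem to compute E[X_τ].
E[X_τ] = 72

X_n is a martingale and τ is a bounded-mean stopping time (indeed τ is finite a.s. with bounded expectation since the walk is in a bounded region). By the OST, E[X_τ] = E[X_0] = 72. Equivalently: E[X_τ] = 113 · P(hit 113 first) + 0 · P(hit 0 first) = 113 · (72/113) = 72.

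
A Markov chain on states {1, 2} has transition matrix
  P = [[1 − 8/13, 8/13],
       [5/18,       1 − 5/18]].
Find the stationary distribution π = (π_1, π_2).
π_1 = 65/209, π_2 = 144/209

Solve πP = π with π_1 + π_2 = 1. From πP = π: π_1 · (1 − 8/13) + π_2 · 5/18 = π_1 ⇒ π_2 · 5/18 = π_1 · 8/13 ⇒ π_2/π_1 = (8/13)/(5/18) = 144/65. Together with π_1 + π_2 = 1:
  π_1 = (5/18)/(8/13 + 5/18) = (5/18)/(209/234) = 65/209,
  π_2 = (8/13)/(8/13 + 5/18) = (8/13)/(209/234) = 144/209.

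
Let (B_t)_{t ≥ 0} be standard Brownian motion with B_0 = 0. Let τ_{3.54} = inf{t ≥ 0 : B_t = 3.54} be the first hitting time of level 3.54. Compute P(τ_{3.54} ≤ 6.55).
P(τ_{3.54} ≤ 6.55) = 2(1 − Φ(3.54/√6.55)) = 2(1 − Φ(1.3832)) ≈ 0.1666

By the reflection principle for standard BM, P(τ_b ≤ t) = 2 · P(B_t ≥ b). Since B_t ~ N(0, t), P(B_t ≥ 3.54) = 1 − Φ(3.54/√t) = 1 − Φ(3.54/√6.55) = 1 − Φ(1.3832) ≈ 0.08330. Doubling: P(τ_{3.54} ≤ 6.55) ≈ 2 · 0.08330 = 0.16660 ≈ 0.1666.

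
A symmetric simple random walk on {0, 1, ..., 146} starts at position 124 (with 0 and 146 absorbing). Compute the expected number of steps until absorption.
E[τ | X_0 = 124] = 2728

Let v_k = E[τ | X_0 = k]. Boundary: v_0 = v_146 = 0. Recurrence: v_k = 1 + (v_{k-1} + v_{k+1})/2 for 1 ≤ k ≤ 145. The particular solution to v_k − (v_{k-1} + v_{k+1})/2 = 1 is v_k = −k^2. Adding homogeneous solution A + B k and matching boundaries gives v_k = k (146 − k). Substituting k = 124: v_124 = 124 · 22 = 2728.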